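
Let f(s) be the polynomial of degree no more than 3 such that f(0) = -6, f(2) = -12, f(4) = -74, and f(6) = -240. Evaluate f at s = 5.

-141

Using the Lagrange interpolation formula with nodes 0, 2, 4, 6:
  L_0(s) = (s - 2)(s - 4)(s - 6) / -48
  L_1(s) = s(s - 4)(s - 6) / 16
  L_2(s) = s(s - 2)(s - 6) / -16
  L_3(s) = s(s - 2)(s - 4) / 48
Then f(s) = -6·L_0(s) - 12·L_1(s) - 74·L_2(s) - 240·L_3(s).
Expanding and collecting terms gives f(s) = -s^3 - s^2 + 3s - 6.
Evaluating at s = 5: f(5) = -141.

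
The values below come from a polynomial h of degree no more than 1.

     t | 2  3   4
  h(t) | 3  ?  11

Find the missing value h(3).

7

The 2 known points determine the degree-1 polynomial uniquely.
Write h(t) = at + b. Substituting each data point gives a linear system:
  2a + b = 3
  4a + b = 11
Solving the system yields a = 4, b = -5.
So h(t) = 4t - 5.
Then h(3) = 7.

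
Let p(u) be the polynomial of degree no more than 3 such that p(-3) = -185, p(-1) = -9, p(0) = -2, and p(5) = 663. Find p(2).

Write p(u) = au^3 + bu^2 + cu + d. Substituting each data point gives a linear system:
  -27a + 9b - 3c + d = -185
  -a + b - c + d = -9
  d = -2
  125a + 25b + 5c + d = 663
Solving the system yields a = 6, b = -3, c = -2, d = -2.
So p(u) = 6u³ - 3u² - 2u - 2.
Then p(2) = 30.

30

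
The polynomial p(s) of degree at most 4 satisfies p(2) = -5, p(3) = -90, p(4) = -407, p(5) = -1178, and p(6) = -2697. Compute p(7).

-5330

Using the Lagrange interpolation formula with nodes 2, 3, 4, 5, 6:
  L_0(s) = (s - 3)(s - 4)(s - 5)(s - 6) / 24
  L_1(s) = (s - 2)(s - 4)(s - 5)(s - 6) / -6
  L_2(s) = (s - 2)(s - 3)(s - 5)(s - 6) / 4
  L_3(s) = (s - 2)(s - 3)(s - 4)(s - 6) / -6
  L_4(s) = (s - 2)(s - 3)(s - 4)(s - 5) / 24
Then p(s) = -5·L_0(s) - 90·L_1(s) - 407·L_2(s) - 1178·L_3(s) - 2697·L_4(s).
Expanding and collecting terms gives p(s) = -3s^4 + 5s^3 + 4s^2 - 5s - 3.
Evaluating at s = 7: p(7) = -5330.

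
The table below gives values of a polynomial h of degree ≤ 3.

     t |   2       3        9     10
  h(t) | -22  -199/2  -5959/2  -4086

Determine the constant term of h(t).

Write h(t) = at^3 + bt^2 + ct + d. Substituting each data point gives a linear system:
  8a + 4b + 2c + d = -22
  27a + 9b + 3c + d = -199/2
  729a + 81b + 9c + d = -5959/2
  1000a + 100b + 10c + d = -4086
Solving the system yields a = -4, b = -3/2, c = 6, d = 4.
So h(t) = -4t^3 - (3/2)t^2 + 6t + 4.
The constant term is 4.

4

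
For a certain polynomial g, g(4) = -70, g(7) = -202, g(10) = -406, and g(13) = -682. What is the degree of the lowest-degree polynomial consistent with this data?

2

Forward differences of the values at t = 4, 7, 10, 13:
  g  : -70  -202  -406  -682
  Δ  : -132  -204  -276
  Δ^2: -72  -72
  Δ^3: 0
The second differences are constant (-72) and nonzero, while all higher differences vanish, so the minimal degree is 2.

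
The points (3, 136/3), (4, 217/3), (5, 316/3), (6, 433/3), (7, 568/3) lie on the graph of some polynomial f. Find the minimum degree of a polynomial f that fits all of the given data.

2

Forward differences of the values at x = 3, 4, 5, 6, 7:
  f  : 136/3  217/3  316/3  433/3  568/3
  Δ  : 27  33  39  45
  Δ^2: 6  6  6
  Δ^3: 0  0
  Δ^4: 0
The second differences are constant (6) and nonzero, while all higher differences vanish, so the minimal degree is 2.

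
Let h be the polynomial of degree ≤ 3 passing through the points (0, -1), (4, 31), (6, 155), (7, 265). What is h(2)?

Using the Lagrange interpolation formula with nodes 0, 4, 6, 7:
  L_0(x) = (x - 4)(x - 6)(x - 7) / -168
  L_1(x) = x(x - 6)(x - 7) / 24
  L_2(x) = x(x - 4)(x - 7) / -12
  L_3(x) = x(x - 4)(x - 6) / 21
Then h(x) = -1·L_0(x) + 31·L_1(x) + 155·L_2(x) + 265·L_3(x).
Expanding and collecting terms gives h(x) = x³ - x² - 4x - 1.
Evaluating at x = 2: h(2) = -5.

-5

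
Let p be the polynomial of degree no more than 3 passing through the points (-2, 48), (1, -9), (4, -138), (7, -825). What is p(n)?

Using the Lagrange interpolation formula with nodes -2, 1, 4, 7:
  L_0(n) = (n - 1)(n - 4)(n - 7) / -162
  L_1(n) = (n + 2)(n - 4)(n - 7) / 54
  L_2(n) = (n + 2)(n - 1)(n - 7) / -54
  L_3(n) = (n + 2)(n - 1)(n - 4) / 162
Then p(n) = 48·L_0(n) - 9·L_1(n) - 138·L_2(n) - 825·L_3(n).
Expanding and collecting terms gives p(n) = -3n³ + 5n² - 5n - 6.
Check: p(-2) = 48. ✓

p(n) = -3n^3 + 5n^2 - 5n - 6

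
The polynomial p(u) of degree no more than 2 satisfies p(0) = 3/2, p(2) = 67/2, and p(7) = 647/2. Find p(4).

Using the Lagrange interpolation formula with nodes 0, 2, 7:
  L_0(u) = (u - 2)(u - 7) / 14
  L_1(u) = u(u - 7) / -10
  L_2(u) = u(u - 2) / 35
Then p(u) = 3/2·L_0(u) + 67/2·L_1(u) + 647/2·L_2(u).
Expanding and collecting terms gives p(u) = 6u^2 + 4u + 3/2.
Evaluating at u = 4: p(4) = 227/2.

227/2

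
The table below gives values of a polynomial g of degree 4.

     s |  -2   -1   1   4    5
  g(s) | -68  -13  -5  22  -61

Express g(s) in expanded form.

Write g(s) = as^4 + bs^3 + cs^2 + ds + e. Substituting each data point gives a linear system:
  16a - 8b + 4c - 2d + e = -68
  a - b + c - d + e = -13
  a + b + c + d + e = -5
  256a + 64b + 16c + 4d + e = 22
  625a + 125b + 25c + 5d + e = -61
Solving the system yields a = -1, b = 5, c = -2, d = -1, e = -6.
So g(s) = -s^4 + 5s^3 - 2s^2 - s - 6.
Check: g(4) = 22. ✓

g(s) = -s^4 + 5s^3 - 2s^2 - s - 6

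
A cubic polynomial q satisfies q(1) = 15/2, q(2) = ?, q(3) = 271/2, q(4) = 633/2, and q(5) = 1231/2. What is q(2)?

The 4 known points determine the degree-3 polynomial uniquely.
Write q(u) = au^3 + bu^2 + cu + d. Substituting each data point gives a linear system:
  a + b + c + d = 15/2
  27a + 9b + 3c + d = 271/2
  64a + 16b + 4c + d = 633/2
  125a + 25b + 5c + d = 1231/2
Solving the system yields a = 5, b = -1, c = 3, d = 1/2.
So q(u) = 5u^3 - u^2 + 3u + 1/2.
Then q(2) = 85/2.

85/2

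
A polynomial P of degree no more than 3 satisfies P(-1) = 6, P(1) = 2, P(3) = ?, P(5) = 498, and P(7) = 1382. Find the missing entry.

The 4 known points determine the degree-3 polynomial uniquely.
Write P(x) = ax^3 + bx^2 + cx + d. Substituting each data point gives a linear system:
  -a + b - c + d = 6
  a + b + c + d = 2
  125a + 25b + 5c + d = 498
  343a + 49b + 7c + d = 1382
Solving the system yields a = 4, b = 1, c = -6, d = 3.
So P(x) = 4x^3 + x^2 - 6x + 3.
Then P(3) = 102.

102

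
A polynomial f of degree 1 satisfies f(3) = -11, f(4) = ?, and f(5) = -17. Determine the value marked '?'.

-14

The 2 known points determine the degree-1 polynomial uniquely.
Write f(t) = at + b. Substituting each data point gives a linear system:
  3a + b = -11
  5a + b = -17
Solving the system yields a = -3, b = -2.
So f(t) = -3t - 2.
Then f(4) = -14.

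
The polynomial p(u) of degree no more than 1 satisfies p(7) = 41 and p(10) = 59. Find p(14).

Using the Lagrange interpolation formula with nodes 7, 10:
  L_0(u) = (u - 10) / -3
  L_1(u) = (u - 7) / 3
Then p(u) = 41·L_0(u) + 59·L_1(u).
Expanding and collecting terms gives p(u) = 6u - 1.
Evaluating at u = 14: p(14) = 83.

83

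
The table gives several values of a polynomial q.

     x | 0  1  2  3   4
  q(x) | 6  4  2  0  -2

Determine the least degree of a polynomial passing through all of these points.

Forward differences of the values at x = 0, 1, 2, 3, 4:
  q  : 6  4  2  0  -2
  Δ  : -2  -2  -2  -2
  Δ^2: 0  0  0
  Δ^3: 0  0
  Δ^4: 0
The first differences are constant (-2) and nonzero, while all higher differences vanish, so the minimal degree is 1.

1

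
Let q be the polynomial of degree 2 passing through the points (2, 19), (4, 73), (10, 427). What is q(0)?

-3

Write q(s) = as^2 + bs + c. Substituting each data point gives a linear system:
  4a + 2b + c = 19
  16a + 4b + c = 73
  100a + 10b + c = 427
Solving the system yields a = 4, b = 3, c = -3.
So q(s) = 4s^2 + 3s - 3.
Then q(0) = -3.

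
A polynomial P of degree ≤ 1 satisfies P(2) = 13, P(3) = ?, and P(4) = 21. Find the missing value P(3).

17

The 2 known points determine the degree-1 polynomial uniquely.
Write P(s) = as + b. Substituting each data point gives a linear system:
  2a + b = 13
  4a + b = 21
Solving the system yields a = 4, b = 5.
So P(s) = 4s + 5.
Then P(3) = 17.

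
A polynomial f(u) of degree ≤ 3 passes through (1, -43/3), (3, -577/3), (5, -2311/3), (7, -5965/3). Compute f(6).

-3853/3

Using the Lagrange interpolation formula with nodes 1, 3, 5, 7:
  L_0(u) = (u - 3)(u - 5)(u - 7) / -48
  L_1(u) = (u - 1)(u - 5)(u - 7) / 16
  L_2(u) = (u - 1)(u - 3)(u - 7) / -16
  L_3(u) = (u - 1)(u - 3)(u - 5) / 48
Then f(u) = -43/3·L_0(u) - 577/3·L_1(u) - 2311/3·L_2(u) - 5965/3·L_3(u).
Expanding and collecting terms gives f(u) = -5u^3 - 5u^2 - 4u - 1/3.
Evaluating at u = 6: f(6) = -3853/3.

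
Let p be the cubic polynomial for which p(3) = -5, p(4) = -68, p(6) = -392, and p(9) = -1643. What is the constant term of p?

4

Write p(x) = ax^3 + bx^2 + cx + d. Substituting each data point gives a linear system:
  27a + 9b + 3c + d = -5
  64a + 16b + 4c + d = -68
  216a + 36b + 6c + d = -392
  729a + 81b + 9c + d = -1643
Solving the system yields a = -3, b = 6, c = 6, d = 4.
So p(x) = -3x³ + 6x² + 6x + 4.
The constant term is 4.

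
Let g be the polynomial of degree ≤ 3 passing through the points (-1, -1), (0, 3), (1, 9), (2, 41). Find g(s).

g(s) = 4s^3 + s^2 + s + 3

Using the Lagrange interpolation formula with nodes -1, 0, 1, 2:
  L_0(s) = s(s - 1)(s - 2) / -6
  L_1(s) = (s + 1)(s - 1)(s - 2) / 2
  L_2(s) = (s + 1)s(s - 2) / -2
  L_3(s) = (s + 1)s(s - 1) / 6
Then g(s) = -1·L_0(s) + 3·L_1(s) + 9·L_2(s) + 41·L_3(s).
Expanding and collecting terms gives g(s) = 4s^3 + s^2 + s + 3.
Check: g(1) = 9. ✓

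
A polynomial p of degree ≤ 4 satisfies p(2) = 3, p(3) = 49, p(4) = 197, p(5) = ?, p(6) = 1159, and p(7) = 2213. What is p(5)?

The 5 known points determine the degree-4 polynomial uniquely.
Write p(x) = ax^4 + bx^3 + cx^2 + dx + e. Substituting each data point gives a linear system:
  16a + 8b + 4c + 2d + e = 3
  81a + 27b + 9c + 3d + e = 49
  256a + 64b + 16c + 4d + e = 197
  1296a + 216b + 36c + 6d + e = 1159
  2401a + 343b + 49c + 7d + e = 2213
Solving the system yields a = 1, b = 0, c = -4, d = 1, e = 1.
So p(x) = x^4 - 4x^2 + x + 1.
Then p(5) = 531.

531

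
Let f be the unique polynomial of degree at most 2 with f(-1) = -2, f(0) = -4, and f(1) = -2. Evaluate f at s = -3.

Using the Lagrange interpolation formula with nodes -1, 0, 1:
  L_0(s) = s(s - 1) / 2
  L_1(s) = (s + 1)(s - 1) / -1
  L_2(s) = (s + 1)s / 2
Then f(s) = -2·L_0(s) - 4·L_1(s) - 2·L_2(s).
Expanding and collecting terms gives f(s) = 2s^2 - 4.
Evaluating at s = -3: f(-3) = 14.

14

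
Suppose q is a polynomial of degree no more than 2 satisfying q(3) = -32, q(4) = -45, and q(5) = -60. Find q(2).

-21

Using the Lagrange interpolation formula with nodes 3, 4, 5:
  L_0(u) = (u - 4)(u - 5) / 2
  L_1(u) = (u - 3)(u - 5) / -1
  L_2(u) = (u - 3)(u - 4) / 2
Then q(u) = -32·L_0(u) - 45·L_1(u) - 60·L_2(u).
Expanding and collecting terms gives q(u) = -u^2 - 6u - 5.
Evaluating at u = 2: q(2) = -21.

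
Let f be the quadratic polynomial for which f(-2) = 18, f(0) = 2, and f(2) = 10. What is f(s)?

f(s) = 3s^2 - 2s + 2

Using the Lagrange interpolation formula with nodes -2, 0, 2:
  L_0(s) = s(s - 2) / 8
  L_1(s) = (s + 2)(s - 2) / -4
  L_2(s) = (s + 2)s / 8
Then f(s) = 18·L_0(s) + 2·L_1(s) + 10·L_2(s).
Expanding and collecting terms gives f(s) = 3s² - 2s + 2.
Check: f(-2) = 18. ✓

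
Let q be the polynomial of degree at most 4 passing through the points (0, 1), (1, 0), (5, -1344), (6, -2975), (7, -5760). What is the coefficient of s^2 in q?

2

Write q(s) = as^4 + bs^3 + cs^2 + ds + e. Substituting each data point gives a linear system:
  e = 1
  a + b + c + d + e = 0
  625a + 125b + 25c + 5d + e = -1344
  1296a + 216b + 36c + 6d + e = -2975
  2401a + 343b + 49c + 7d + e = -5760
Solving the system yields a = -3, b = 4, c = 2, d = -4, e = 1.
So q(s) = -3s^4 + 4s^3 + 2s^2 - 4s + 1.
The coefficient of s^2 is 2.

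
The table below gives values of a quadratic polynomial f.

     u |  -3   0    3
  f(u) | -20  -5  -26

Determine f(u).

Write f(u) = au^2 + bu + c. Substituting each data point gives a linear system:
  9a - 3b + c = -20
  c = -5
  9a + 3b + c = -26
Solving the system yields a = -2, b = -1, c = -5.
So f(u) = -2u^2 - u - 5.
Check: f(0) = -5. ✓

f(u) = -2u^2 - u - 5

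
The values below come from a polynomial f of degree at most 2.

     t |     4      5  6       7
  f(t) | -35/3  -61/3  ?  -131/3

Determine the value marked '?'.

On equispaced nodes a degree-2 polynomial has vanishing third forward difference, so
  - f(4) + 3·f(5) - 3·f(6) + f(7) = 0.
Substituting the known values and solving for f(6):
  -3·f(6) = 93
  f(6) = -31.

-31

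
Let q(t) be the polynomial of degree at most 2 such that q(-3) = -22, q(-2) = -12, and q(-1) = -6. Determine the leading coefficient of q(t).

-2

Write q(t) = at^2 + bt + c. Substituting each data point gives a linear system:
  9a - 3b + c = -22
  4a - 2b + c = -12
  a - b + c = -6
Solving the system yields a = -2, b = 0, c = -4.
So q(t) = -2t^2 - 4.
The leading coefficient is -2.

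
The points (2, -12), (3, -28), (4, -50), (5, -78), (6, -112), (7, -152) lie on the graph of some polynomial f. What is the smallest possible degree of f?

Forward differences of the values at s = 2, 3, 4, 5, 6, 7:
  f  : -12  -28  -50  -78  -112  -152
  Δ  : -16  -22  -28  -34  -40
  Δ^2: -6  -6  -6  -6
  Δ^3: 0  0  0
  Δ^4: 0  0
  Δ^5: 0
The second differences are constant (-6) and nonzero, while all higher differences vanish, so the minimal degree is 2.

2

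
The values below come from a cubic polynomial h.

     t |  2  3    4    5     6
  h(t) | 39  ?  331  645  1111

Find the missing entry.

139

On equispaced nodes a degree-3 polynomial has vanishing fourth forward difference, so
  h(2) - 4·h(3) + 6·h(4) - 4·h(5) + h(6) = 0.
Substituting the known values and solving for h(3):
  -4·h(3) = -556
  h(3) = 139.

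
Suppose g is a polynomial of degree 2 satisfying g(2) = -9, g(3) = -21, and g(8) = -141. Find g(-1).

Write g(t) = at^2 + bt + c. Substituting each data point gives a linear system:
  4a + 2b + c = -9
  9a + 3b + c = -21
  64a + 8b + c = -141
Solving the system yields a = -2, b = -2, c = 3.
So g(t) = -2t² - 2t + 3.
Then g(-1) = 3.

3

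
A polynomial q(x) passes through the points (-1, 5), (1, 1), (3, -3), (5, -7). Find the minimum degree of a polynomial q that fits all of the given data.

Forward differences of the values at x = -1, 1, 3, 5:
  q  : 5  1  -3  -7
  Δ  : -4  -4  -4
  Δ^2: 0  0
  Δ^3: 0
The first differences are constant (-4) and nonzero, while all higher differences vanish, so the minimal degree is 1.

1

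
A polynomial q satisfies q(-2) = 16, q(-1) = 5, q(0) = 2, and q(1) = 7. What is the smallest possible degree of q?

2

Forward differences of the values at n = -2, -1, 0, 1:
  q  : 16  5  2  7
  Δ  : -11  -3  5
  Δ^2: 8  8
  Δ^3: 0
The second differences are constant (8) and nonzero, while all higher differences vanish, so the minimal degree is 2.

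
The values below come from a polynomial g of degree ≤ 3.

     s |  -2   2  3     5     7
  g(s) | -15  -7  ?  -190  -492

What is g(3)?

The 4 known points determine the degree-3 polynomial uniquely.
Write g(s) = as^3 + bs^2 + cs + d. Substituting each data point gives a linear system:
  -8a + 4b - 2c + d = -15
  8a + 4b + 2c + d = -7
  125a + 25b + 5c + d = -190
  343a + 49b + 7c + d = -492
Solving the system yields a = -1, b = -4, c = 6, d = 5.
So g(s) = -s³ - 4s² + 6s + 5.
Then g(3) = -40.

-40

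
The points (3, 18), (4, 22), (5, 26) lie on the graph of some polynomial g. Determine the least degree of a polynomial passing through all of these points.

Forward differences of the values at u = 3, 4, 5:
  g  : 18  22  26
  Δ  : 4  4
  Δ^2: 0
The first differences are constant (4) and nonzero, while all higher differences vanish, so the minimal degree is 1.

1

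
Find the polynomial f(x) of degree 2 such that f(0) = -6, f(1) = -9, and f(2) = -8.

f(x) = 2x^2 - 5x - 6

Write f(x) = ax^2 + bx + c. Substituting each data point gives a linear system:
  c = -6
  a + b + c = -9
  4a + 2b + c = -8
Solving the system yields a = 2, b = -5, c = -6.
So f(x) = 2x^2 - 5x - 6.
Check: f(0) = -6. ✓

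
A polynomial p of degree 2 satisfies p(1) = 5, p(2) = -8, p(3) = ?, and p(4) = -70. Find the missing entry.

-33

The 3 known points determine the degree-2 polynomial uniquely.
Write p(t) = at^2 + bt + c. Substituting each data point gives a linear system:
  a + b + c = 5
  4a + 2b + c = -8
  16a + 4b + c = -70
Solving the system yields a = -6, b = 5, c = 6.
So p(t) = -6t² + 5t + 6.
Then p(3) = -33.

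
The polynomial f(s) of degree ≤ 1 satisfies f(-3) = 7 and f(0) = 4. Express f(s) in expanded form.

f(s) = -s + 4

Using the Lagrange interpolation formula with nodes -3, 0:
  L_0(s) = s / -3
  L_1(s) = (s + 3) / 3
Then f(s) = 7·L_0(s) + 4·L_1(s).
Expanding and collecting terms gives f(s) = -s + 4.
Check: f(0) = 4. ✓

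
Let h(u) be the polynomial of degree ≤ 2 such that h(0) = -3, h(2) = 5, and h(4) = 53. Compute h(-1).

8

Write h(u) = au^2 + bu + c. Substituting each data point gives a linear system:
  c = -3
  4a + 2b + c = 5
  16a + 4b + c = 53
Solving the system yields a = 5, b = -6, c = -3.
So h(u) = 5u² - 6u - 3.
Then h(-1) = 8.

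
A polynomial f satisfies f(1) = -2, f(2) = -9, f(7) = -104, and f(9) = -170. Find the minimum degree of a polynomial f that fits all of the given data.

2

Divided differences on the nodes 1, 2, 7, 9:
  order 0: -2  -9  -104  -170
  order 1: -7  -19  -33
  order 2: -2  -2
  order 3: 0
The order-2 divided differences are all -2 (nonzero) and every higher order vanishes, so the data lies on a polynomial of degree exactly 2.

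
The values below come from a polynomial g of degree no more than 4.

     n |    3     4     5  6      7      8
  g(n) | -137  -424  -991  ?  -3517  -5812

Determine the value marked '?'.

-1970

The 5 known points determine the degree-4 polynomial uniquely.
Write g(n) = an^4 + bn^3 + cn^2 + dn + e. Substituting each data point gives a linear system:
  81a + 27b + 9c + 3d + e = -137
  256a + 64b + 16c + 4d + e = -424
  625a + 125b + 25c + 5d + e = -991
  2401a + 343b + 49c + 7d + e = -3517
  4096a + 512b + 64c + 8d + e = -5812
Solving the system yields a = -1, b = -4, c = 5, d = 1, e = 4.
So g(n) = -n^4 - 4n^3 + 5n^2 + n + 4.
Then g(6) = -1970.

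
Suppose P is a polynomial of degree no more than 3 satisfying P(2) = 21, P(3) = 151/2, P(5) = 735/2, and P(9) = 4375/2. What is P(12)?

Using the Lagrange interpolation formula with nodes 2, 3, 5, 9:
  L_0(s) = (s - 3)(s - 5)(s - 9) / -21
  L_1(s) = (s - 2)(s - 5)(s - 9) / 12
  L_2(s) = (s - 2)(s - 3)(s - 9) / -24
  L_3(s) = (s - 2)(s - 3)(s - 5) / 168
Then P(s) = 21·L_0(s) + 151/2·L_1(s) + 735/2·L_2(s) + 4375/2·L_3(s).
Expanding and collecting terms gives P(s) = 3s^3 + (1/2)s^2 - 5s + 5.
Evaluating at s = 12: P(12) = 5201.

5201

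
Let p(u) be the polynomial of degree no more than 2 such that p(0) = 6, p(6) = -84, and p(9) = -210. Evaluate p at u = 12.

-390

Using the Lagrange interpolation formula with nodes 0, 6, 9:
  L_0(u) = (u - 6)(u - 9) / 54
  L_1(u) = u(u - 9) / -18
  L_2(u) = u(u - 6) / 27
Then p(u) = 6·L_0(u) - 84·L_1(u) - 210·L_2(u).
Expanding and collecting terms gives p(u) = -3u^2 + 3u + 6.
Evaluating at u = 12: p(12) = -390.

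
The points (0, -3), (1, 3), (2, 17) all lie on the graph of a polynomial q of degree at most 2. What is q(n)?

q(n) = 4n^2 + 2n - 3

Using the Lagrange interpolation formula with nodes 0, 1, 2:
  L_0(n) = (n - 1)(n - 2) / 2
  L_1(n) = n(n - 2) / -1
  L_2(n) = n(n - 1) / 2
Then q(n) = -3·L_0(n) + 3·L_1(n) + 17·L_2(n).
Expanding and collecting terms gives q(n) = 4n^2 + 2n - 3.
Check: q(0) = -3. ✓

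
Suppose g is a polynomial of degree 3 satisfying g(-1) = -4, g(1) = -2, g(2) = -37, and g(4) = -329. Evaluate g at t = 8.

Write g(t) = at^3 + bt^2 + ct + d. Substituting each data point gives a linear system:
  -a + b - c + d = -4
  a + b + c + d = -2
  8a + 4b + 2c + d = -37
  64a + 16b + 4c + d = -329
Solving the system yields a = -5, b = -2, c = 6, d = -1.
So g(t) = -5t^3 - 2t^2 + 6t - 1.
Then g(8) = -2641.

-2641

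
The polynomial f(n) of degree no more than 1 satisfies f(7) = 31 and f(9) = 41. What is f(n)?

f(n) = 5n - 4

Using the Lagrange interpolation formula with nodes 7, 9:
  L_0(n) = (n - 9) / -2
  L_1(n) = (n - 7) / 2
Then f(n) = 31·L_0(n) + 41·L_1(n).
Expanding and collecting terms gives f(n) = 5n - 4.
Check: f(9) = 41. ✓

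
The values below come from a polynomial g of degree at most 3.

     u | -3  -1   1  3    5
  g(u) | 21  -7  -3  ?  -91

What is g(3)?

-15

The 4 known points determine the degree-3 polynomial uniquely.
Write g(u) = au^3 + bu^2 + cu + d. Substituting each data point gives a linear system:
  -27a + 9b - 3c + d = 21
  -a + b - c + d = -7
  a + b + c + d = -3
  125a + 25b + 5c + d = -91
Solving the system yields a = -1, b = 1, c = 3, d = -6.
So g(u) = -u^3 + u^2 + 3u - 6.
Then g(3) = -15.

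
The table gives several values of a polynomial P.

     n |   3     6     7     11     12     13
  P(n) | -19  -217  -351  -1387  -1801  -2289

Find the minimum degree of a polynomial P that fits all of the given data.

3

Divided differences on the nodes 3, 6, 7, 11, 12, 13:
  order 0: -19  -217  -351  -1387  -1801  -2289
  order 1: -66  -134  -259  -414  -488
  order 2: -17  -25  -31  -37
  order 3: -1  -1  -1
  order 4: 0  0
  order 5: 0
The order-3 divided differences are all -1 (nonzero) and every higher order vanishes, so the data lies on a polynomial of degree exactly 3.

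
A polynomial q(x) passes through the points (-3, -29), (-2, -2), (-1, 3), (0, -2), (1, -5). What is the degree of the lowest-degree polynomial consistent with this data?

3

Forward differences of the values at x = -3, -2, -1, 0, 1:
  q  : -29  -2  3  -2  -5
  Δ  : 27  5  -5  -3
  Δ^2: -22  -10  2
  Δ^3: 12  12
  Δ^4: 0
The third differences are constant (12) and nonzero, while all higher differences vanish, so the minimal degree is 3.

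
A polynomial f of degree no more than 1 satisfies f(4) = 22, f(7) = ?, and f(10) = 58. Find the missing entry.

40

The 2 known points determine the degree-1 polynomial uniquely.
Write f(u) = au + b. Substituting each data point gives a linear system:
  4a + b = 22
  10a + b = 58
Solving the system yields a = 6, b = -2.
So f(u) = 6u - 2.
Then f(7) = 40.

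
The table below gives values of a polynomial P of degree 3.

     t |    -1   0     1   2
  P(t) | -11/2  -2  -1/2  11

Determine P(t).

Write P(t) = at^3 + bt^2 + ct + d. Substituting each data point gives a linear system:
  -a + b - c + d = -11/2
  d = -2
  a + b + c + d = -1/2
  8a + 4b + 2c + d = 11
Solving the system yields a = 2, b = -1, c = 1/2, d = -2.
So P(t) = 2t³ - t² + (1/2)t - 2.
Check: P(2) = 11. ✓

P(t) = 2t^3 - t^2 + (1/2)t - 2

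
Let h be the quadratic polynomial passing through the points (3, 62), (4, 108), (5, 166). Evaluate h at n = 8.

Forward differences of the values at n = 3, 4, 5:
  h  : 62  108  166
  Δ  : 46  58
  Δ^2: 12
The second differences are constant, confirming degree 2.
Interpolating (Newton forward form) and evaluating at n = 8 gives h(8) = 412.

412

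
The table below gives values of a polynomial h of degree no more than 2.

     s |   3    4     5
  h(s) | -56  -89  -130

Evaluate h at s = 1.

Using the Lagrange interpolation formula with nodes 3, 4, 5:
  L_0(s) = (s - 4)(s - 5) / 2
  L_1(s) = (s - 3)(s - 5) / -1
  L_2(s) = (s - 3)(s - 4) / 2
Then h(s) = -56·L_0(s) - 89·L_1(s) - 130·L_2(s).
Expanding and collecting terms gives h(s) = -4s² - 5s - 5.
Evaluating at s = 1: h(1) = -14.

-14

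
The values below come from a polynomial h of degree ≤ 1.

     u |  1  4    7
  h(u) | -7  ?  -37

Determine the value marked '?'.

The 2 known points determine the degree-1 polynomial uniquely.
Write h(u) = au + b. Substituting each data point gives a linear system:
  a + b = -7
  7a + b = -37
Solving the system yields a = -5, b = -2.
So h(u) = -5u - 2.
Then h(4) = -22.

-22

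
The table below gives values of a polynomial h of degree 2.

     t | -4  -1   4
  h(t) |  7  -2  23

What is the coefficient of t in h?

2

Write h(t) = at^2 + bt + c. Substituting each data point gives a linear system:
  16a - 4b + c = 7
  a - b + c = -2
  16a + 4b + c = 23
Solving the system yields a = 1, b = 2, c = -1.
So h(t) = t^2 + 2t - 1.
The coefficient of t is 2.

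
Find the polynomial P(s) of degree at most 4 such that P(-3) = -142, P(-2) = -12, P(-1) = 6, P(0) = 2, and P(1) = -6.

Write P(s) = as^4 + bs^3 + cs^2 + ds + e. Substituting each data point gives a linear system:
  81a - 27b + 9c - 3d + e = -142
  16a - 8b + 4c - 2d + e = -12
  a - b + c - d + e = 6
  e = 2
  a + b + c + d + e = -6
Solving the system yields a = -3, b = -3, c = 1, d = -3, e = 2.
So P(s) = -3s⁴ - 3s³ + s² - 3s + 2.
Check: P(-2) = -12. ✓

P(s) = -3s^4 - 3s^3 + s^2 - 3s + 2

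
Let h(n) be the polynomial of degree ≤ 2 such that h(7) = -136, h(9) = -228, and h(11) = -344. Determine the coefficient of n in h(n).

Write h(n) = an^2 + bn + c. Substituting each data point gives a linear system:
  49a + 7b + c = -136
  81a + 9b + c = -228
  121a + 11b + c = -344
Solving the system yields a = -3, b = 2, c = -3.
So h(n) = -3n^2 + 2n - 3.
The coefficient of n is 2.

2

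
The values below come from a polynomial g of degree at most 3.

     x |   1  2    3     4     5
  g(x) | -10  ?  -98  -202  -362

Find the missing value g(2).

-38

The 4 known points determine the degree-3 polynomial uniquely.
Write g(x) = ax^3 + bx^2 + cx + d. Substituting each data point gives a linear system:
  a + b + c + d = -10
  27a + 9b + 3c + d = -98
  64a + 16b + 4c + d = -202
  125a + 25b + 5c + d = -362
Solving the system yields a = -2, b = -4, c = -2, d = -2.
So g(x) = -2x³ - 4x² - 2x - 2.
Then g(2) = -38.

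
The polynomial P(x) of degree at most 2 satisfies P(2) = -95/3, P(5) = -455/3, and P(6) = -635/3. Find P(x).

P(x) = -5x^2 - 5x - 5/3

Using the Lagrange interpolation formula with nodes 2, 5, 6:
  L_0(x) = (x - 5)(x - 6) / 12
  L_1(x) = (x - 2)(x - 6) / -3
  L_2(x) = (x - 2)(x - 5) / 4
Then P(x) = -95/3·L_0(x) - 455/3·L_1(x) - 635/3·L_2(x).
Expanding and collecting terms gives P(x) = -5x² - 5x - 5/3.
Check: P(5) = -455/3. ✓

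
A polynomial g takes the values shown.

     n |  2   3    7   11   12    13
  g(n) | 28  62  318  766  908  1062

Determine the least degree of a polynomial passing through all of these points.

Divided differences on the nodes 2, 3, 7, 11, 12, 13:
  order 0: 28  62  318  766  908  1062
  order 1: 34  64  112  142  154
  order 2: 6  6  6  6
  order 3: 0  0  0
  order 4: 0  0
  order 5: 0
The order-2 divided differences are all 6 (nonzero) and every higher order vanishes, so the data lies on a polynomial of degree exactly 2.

2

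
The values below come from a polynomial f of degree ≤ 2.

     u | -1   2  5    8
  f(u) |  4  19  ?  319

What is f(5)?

124

On equispaced nodes a degree-2 polynomial has vanishing third forward difference, so
  - f(-1) + 3·f(2) - 3·f(5) + f(8) = 0.
Substituting the known values and solving for f(5):
  -3·f(5) = -372
  f(5) = 124.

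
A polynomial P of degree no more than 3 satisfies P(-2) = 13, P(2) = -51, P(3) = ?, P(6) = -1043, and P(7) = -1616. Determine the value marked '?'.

-152

The 4 known points determine the degree-3 polynomial uniquely.
Write P(s) = as^3 + bs^2 + cs + d. Substituting each data point gives a linear system:
  -8a + 4b - 2c + d = 13
  8a + 4b + 2c + d = -51
  216a + 36b + 6c + d = -1043
  343a + 49b + 7c + d = -1616
Solving the system yields a = -4, b = -5, c = 0, d = 1.
So P(s) = -4s^3 - 5s^2 + 1.
Then P(3) = -152.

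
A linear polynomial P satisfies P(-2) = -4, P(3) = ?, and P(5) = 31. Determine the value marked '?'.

The 2 known points determine the degree-1 polynomial uniquely.
Write P(t) = at + b. Substituting each data point gives a linear system:
  -2a + b = -4
  5a + b = 31
Solving the system yields a = 5, b = 6.
So P(t) = 5t + 6.
Then P(3) = 21.

21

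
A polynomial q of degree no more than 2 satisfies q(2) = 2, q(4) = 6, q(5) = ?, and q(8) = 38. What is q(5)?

The 3 known points determine the degree-2 polynomial uniquely.
Write q(t) = at^2 + bt + c. Substituting each data point gives a linear system:
  4a + 2b + c = 2
  16a + 4b + c = 6
  64a + 8b + c = 38
Solving the system yields a = 1, b = -4, c = 6.
So q(t) = t^2 - 4t + 6.
Then q(5) = 11.

11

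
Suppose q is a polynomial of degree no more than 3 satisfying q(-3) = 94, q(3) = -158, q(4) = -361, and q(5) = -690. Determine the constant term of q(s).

-5

Write q(s) = as^3 + bs^2 + cs + d. Substituting each data point gives a linear system:
  -27a + 9b - 3c + d = 94
  27a + 9b + 3c + d = -158
  64a + 16b + 4c + d = -361
  125a + 25b + 5c + d = -690
Solving the system yields a = -5, b = -3, c = 3, d = -5.
So q(s) = -5s^3 - 3s^2 + 3s - 5.
The constant term is -5.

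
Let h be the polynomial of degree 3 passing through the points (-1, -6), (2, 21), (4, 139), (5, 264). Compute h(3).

62

Write h(x) = ax^3 + bx^2 + cx + d. Substituting each data point gives a linear system:
  -a + b - c + d = -6
  8a + 4b + 2c + d = 21
  64a + 16b + 4c + d = 139
  125a + 25b + 5c + d = 264
Solving the system yields a = 2, b = 0, c = 3, d = -1.
So h(x) = 2x^3 + 3x - 1.
Then h(3) = 62.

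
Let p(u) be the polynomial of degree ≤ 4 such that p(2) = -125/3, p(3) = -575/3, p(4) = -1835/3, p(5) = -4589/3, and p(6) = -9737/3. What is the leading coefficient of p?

-3

Write p(u) = au^4 + bu^3 + cu^2 + du + e. Substituting each data point gives a linear system:
  16a + 8b + 4c + 2d + e = -125/3
  81a + 27b + 9c + 3d + e = -575/3
  256a + 64b + 16c + 4d + e = -1835/3
  625a + 125b + 25c + 5d + e = -4589/3
  1296a + 216b + 36c + 6d + e = -9737/3
Solving the system yields a = -3, b = 4, c = -6, d = -1, e = 1/3.
So p(u) = -3u^4 + 4u^3 - 6u^2 - u + 1/3.
The leading coefficient is -3.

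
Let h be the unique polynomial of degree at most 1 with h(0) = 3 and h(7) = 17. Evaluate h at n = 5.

13

Using the Lagrange interpolation formula with nodes 0, 7:
  L_0(n) = (n - 7) / -7
  L_1(n) = n / 7
Then h(n) = 3·L_0(n) + 17·L_1(n).
Expanding and collecting terms gives h(n) = 2n + 3.
Evaluating at n = 5: h(5) = 13.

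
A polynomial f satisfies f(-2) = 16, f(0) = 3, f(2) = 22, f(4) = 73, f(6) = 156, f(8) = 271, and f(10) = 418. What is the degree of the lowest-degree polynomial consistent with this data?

2

Forward differences of the values at t = -2, 0, 2, 4, 6, 8, 10:
  f  : 16  3  22  73  156  271  418
  Δ  : -13  19  51  83  115  147
  Δ^2: 32  32  32  32  32
  Δ^3: 0  0  0  0
  Δ^4: 0  0  0
  Δ^5: 0  0
  Δ^6: 0
The second differences are constant (32) and nonzero, while all higher differences vanish, so the minimal degree is 2.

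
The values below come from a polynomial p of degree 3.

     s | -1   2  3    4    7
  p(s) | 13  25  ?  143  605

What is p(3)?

69

The 4 known points determine the degree-3 polynomial uniquely.
Write p(s) = as^3 + bs^2 + cs + d. Substituting each data point gives a linear system:
  -a + b - c + d = 13
  8a + 4b + 2c + d = 25
  64a + 16b + 4c + d = 143
  343a + 49b + 7c + d = 605
Solving the system yields a = 1, b = 6, c = -5, d = 3.
So p(s) = s³ + 6s² - 5s + 3.
Then p(3) = 69.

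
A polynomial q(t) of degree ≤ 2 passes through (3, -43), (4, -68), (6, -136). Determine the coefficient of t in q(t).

-4

Write q(t) = at^2 + bt + c. Substituting each data point gives a linear system:
  9a + 3b + c = -43
  16a + 4b + c = -68
  36a + 6b + c = -136
Solving the system yields a = -3, b = -4, c = -4.
So q(t) = -3t² - 4t - 4.
The coefficient of t is -4.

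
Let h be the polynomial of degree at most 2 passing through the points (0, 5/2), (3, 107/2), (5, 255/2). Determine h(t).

h(t) = 4t^2 + 5t + 5/2

Write h(t) = at^2 + bt + c. Substituting each data point gives a linear system:
  c = 5/2
  9a + 3b + c = 107/2
  25a + 5b + c = 255/2
Solving the system yields a = 4, b = 5, c = 5/2.
So h(t) = 4t^2 + 5t + 5/2.
Check: h(5) = 255/2. ✓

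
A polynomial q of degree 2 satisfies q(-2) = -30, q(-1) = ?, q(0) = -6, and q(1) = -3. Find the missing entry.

-15

On equispaced nodes a degree-2 polynomial has vanishing third forward difference, so
  - q(-2) + 3·q(-1) - 3·q(0) + q(1) = 0.
Substituting the known values and solving for q(-1):
  3·q(-1) = -45
  q(-1) = -15.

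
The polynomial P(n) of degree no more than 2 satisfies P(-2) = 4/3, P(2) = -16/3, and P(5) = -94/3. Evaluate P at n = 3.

Using the Lagrange interpolation formula with nodes -2, 2, 5:
  L_0(n) = (n - 2)(n - 5) / 28
  L_1(n) = (n + 2)(n - 5) / -12
  L_2(n) = (n + 2)(n - 2) / 21
Then P(n) = 4/3·L_0(n) - 16/3·L_1(n) - 94/3·L_2(n).
Expanding and collecting terms gives P(n) = -n^2 - (5/3)n + 2.
Evaluating at n = 3: P(3) = -12.

-12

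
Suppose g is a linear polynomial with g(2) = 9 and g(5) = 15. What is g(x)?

Write g(x) = ax + b. Substituting each data point gives a linear system:
  2a + b = 9
  5a + b = 15
Solving the system yields a = 2, b = 5.
So g(x) = 2x + 5.
Check: g(2) = 9. ✓

g(x) = 2x + 5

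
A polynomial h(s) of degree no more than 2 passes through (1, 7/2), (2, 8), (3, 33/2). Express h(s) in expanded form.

Write h(s) = as^2 + bs + c. Substituting each data point gives a linear system:
  a + b + c = 7/2
  4a + 2b + c = 8
  9a + 3b + c = 33/2
Solving the system yields a = 2, b = -3/2, c = 3.
So h(s) = 2s² - (3/2)s + 3.
Check: h(1) = 7/2. ✓

h(s) = 2s^2 - (3/2)s + 3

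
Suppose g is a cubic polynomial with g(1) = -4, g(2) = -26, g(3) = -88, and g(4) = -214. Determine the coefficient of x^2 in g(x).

4

Write g(x) = ax^3 + bx^2 + cx + d. Substituting each data point gives a linear system:
  a + b + c + d = -4
  8a + 4b + 2c + d = -26
  27a + 9b + 3c + d = -88
  64a + 16b + 4c + d = -214
Solving the system yields a = -4, b = 4, c = -6, d = 2.
So g(x) = -4x^3 + 4x^2 - 6x + 2.
The coefficient of x^2 is 4.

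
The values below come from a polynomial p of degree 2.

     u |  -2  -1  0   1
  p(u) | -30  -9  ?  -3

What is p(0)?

0

The 3 known points determine the degree-2 polynomial uniquely.
Write p(u) = au^2 + bu + c. Substituting each data point gives a linear system:
  4a - 2b + c = -30
  a - b + c = -9
  a + b + c = -3
Solving the system yields a = -6, b = 3, c = 0.
So p(u) = -6u^2 + 3u.
Then p(0) = 0.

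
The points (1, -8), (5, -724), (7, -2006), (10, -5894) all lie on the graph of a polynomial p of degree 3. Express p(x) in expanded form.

Write p(x) = ax^3 + bx^2 + cx + d. Substituting each data point gives a linear system:
  a + b + c + d = -8
  125a + 25b + 5c + d = -724
  343a + 49b + 7c + d = -2006
  1000a + 100b + 10c + d = -5894
Solving the system yields a = -6, b = 1, c = 1, d = -4.
So p(x) = -6x³ + x² + x - 4.
Check: p(1) = -8. ✓

p(x) = -6x^3 + x^2 + x - 4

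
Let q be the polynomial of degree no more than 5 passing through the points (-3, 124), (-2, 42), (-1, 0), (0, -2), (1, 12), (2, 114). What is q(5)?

5628

Forward differences of the values at s = -3, -2, -1, 0, 1, 2:
  q  : 124  42  0  -2  12  114
  Δ  : -82  -42  -2  14  102
  Δ^2: 40  40  16  88
  Δ^3: 0  -24  72
  Δ^4: -24  96
  Δ^5: 120
The fifth differences are constant, confirming degree 5.
Interpolating (Newton forward form) and evaluating at s = 5 gives q(5) = 5628.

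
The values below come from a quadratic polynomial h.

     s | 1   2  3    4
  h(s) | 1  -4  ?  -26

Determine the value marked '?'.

The 3 known points determine the degree-2 polynomial uniquely.
Write h(s) = as^2 + bs + c. Substituting each data point gives a linear system:
  a + b + c = 1
  4a + 2b + c = -4
  16a + 4b + c = -26
Solving the system yields a = -2, b = 1, c = 2.
So h(s) = -2s^2 + s + 2.
Then h(3) = -13.

-13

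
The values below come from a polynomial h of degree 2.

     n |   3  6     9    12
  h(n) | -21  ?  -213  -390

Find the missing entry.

On equispaced nodes a degree-2 polynomial has vanishing third forward difference, so
  - h(3) + 3·h(6) - 3·h(9) + h(12) = 0.
Substituting the known values and solving for h(6):
  3·h(6) = -270
  h(6) = -90.

-90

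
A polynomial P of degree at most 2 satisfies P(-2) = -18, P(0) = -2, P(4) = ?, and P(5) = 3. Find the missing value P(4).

6

The 3 known points determine the degree-2 polynomial uniquely.
Write P(u) = au^2 + bu + c. Substituting each data point gives a linear system:
  4a - 2b + c = -18
  c = -2
  25a + 5b + c = 3
Solving the system yields a = -1, b = 6, c = -2.
So P(u) = -u^2 + 6u - 2.
Then P(4) = 6.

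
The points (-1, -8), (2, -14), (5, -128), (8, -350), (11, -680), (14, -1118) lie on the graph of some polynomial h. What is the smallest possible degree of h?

Forward differences of the values at s = -1, 2, 5, 8, 11, 14:
  h  : -8  -14  -128  -350  -680  -1118
  Δ  : -6  -114  -222  -330  -438
  Δ^2: -108  -108  -108  -108
  Δ^3: 0  0  0
  Δ^4: 0  0
  Δ^5: 0
The second differences are constant (-108) and nonzero, while all higher differences vanish, so the minimal degree is 2.

2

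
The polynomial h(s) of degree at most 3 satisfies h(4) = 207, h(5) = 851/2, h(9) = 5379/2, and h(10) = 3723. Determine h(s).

Using the Lagrange interpolation formula with nodes 4, 5, 9, 10:
  L_0(s) = (s - 5)(s - 9)(s - 10) / -30
  L_1(s) = (s - 4)(s - 9)(s - 10) / 20
  L_2(s) = (s - 4)(s - 5)(s - 10) / -20
  L_3(s) = (s - 4)(s - 5)(s - 9) / 30
Then h(s) = 207·L_0(s) + 851/2·L_1(s) + 5379/2·L_2(s) + 3723·L_3(s).
Expanding and collecting terms gives h(s) = 4s³ - (5/2)s² - 3s + 3.
Check: h(10) = 3723. ✓

h(s) = 4s^3 - (5/2)s^2 - 3s + 3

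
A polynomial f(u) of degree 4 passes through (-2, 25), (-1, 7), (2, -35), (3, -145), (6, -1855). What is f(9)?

-8533

Using the Lagrange interpolation formula with nodes -2, -1, 2, 3, 6:
  L_0(u) = (u + 1)(u - 2)(u - 3)(u - 6) / 160
  L_1(u) = (u + 2)(u - 2)(u - 3)(u - 6) / -84
  L_2(u) = (u + 2)(u + 1)(u - 3)(u - 6) / 48
  L_3(u) = (u + 2)(u + 1)(u - 2)(u - 6) / -60
  L_4(u) = (u + 2)(u + 1)(u - 2)(u - 3) / 672
Then f(u) = 25·L_0(u) + 7·L_1(u) - 35·L_2(u) - 145·L_3(u) - 1855·L_4(u).
Expanding and collecting terms gives f(u) = -u^4 - 3u^3 + 3u^2 - 3u - 1.
Evaluating at u = 9: f(9) = -8533.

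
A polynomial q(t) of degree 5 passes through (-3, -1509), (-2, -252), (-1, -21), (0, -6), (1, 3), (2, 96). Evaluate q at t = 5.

10059

Write q(t) = at^5 + bt^4 + ct^3 + dt^2 + et + k. Substituting each data point gives a linear system:
  -243a + 81b - 27c + 9d - 3e + k = -1509
  -32a + 16b - 8c + 4d - 2e + k = -252
  -a + b - c + d - e + k = -21
  k = -6
  a + b + c + d + e + k = 3
  32a + 16b + 8c + 4d + 2e + k = 96
Solving the system yields a = 4, b = -5, c = 5, d = 2, e = 3, k = -6.
So q(t) = 4t^5 - 5t^4 + 5t^3 + 2t^2 + 3t - 6.
Then q(5) = 10059.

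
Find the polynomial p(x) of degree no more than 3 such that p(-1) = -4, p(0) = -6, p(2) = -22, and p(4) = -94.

Write p(x) = ax^3 + bx^2 + cx + d. Substituting each data point gives a linear system:
  -a + b - c + d = -4
  d = -6
  8a + 4b + 2c + d = -22
  64a + 16b + 4c + d = -94
Solving the system yields a = -1, b = -1, c = -2, d = -6.
So p(x) = -x³ - x² - 2x - 6.
Check: p(4) = -94. ✓

p(x) = -x^3 - x^2 - 2x - 6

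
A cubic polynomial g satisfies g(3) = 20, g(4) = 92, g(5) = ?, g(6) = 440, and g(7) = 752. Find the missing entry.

226

On equispaced nodes a degree-3 polynomial has vanishing fourth forward difference, so
  g(3) - 4·g(4) + 6·g(5) - 4·g(6) + g(7) = 0.
Substituting the known values and solving for g(5):
  6·g(5) = 1356
  g(5) = 226.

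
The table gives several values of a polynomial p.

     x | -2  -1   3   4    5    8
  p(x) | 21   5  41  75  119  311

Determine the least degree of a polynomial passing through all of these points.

Divided differences on the nodes -2, -1, 3, 4, 5, 8:
  order 0: 21  5  41  75  119  311
  order 1: -16  9  34  44  64
  order 2: 5  5  5  5
  order 3: 0  0  0
  order 4: 0  0
  order 5: 0
The order-2 divided differences are all 5 (nonzero) and every higher order vanishes, so the data lies on a polynomial of degree exactly 2.

2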